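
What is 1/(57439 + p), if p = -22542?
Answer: 1/34897 ≈ 2.8656e-5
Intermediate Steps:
1/(57439 + p) = 1/(57439 - 22542) = 1/34897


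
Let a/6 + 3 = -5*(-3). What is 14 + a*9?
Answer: 662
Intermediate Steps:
a = 72 (a = -18 + 6*(-5*(-3)) = -18 + 6*15 = -18 + 90 = 72)
14 + a*9 = 14 + 72*9 = 14 + 648 = 662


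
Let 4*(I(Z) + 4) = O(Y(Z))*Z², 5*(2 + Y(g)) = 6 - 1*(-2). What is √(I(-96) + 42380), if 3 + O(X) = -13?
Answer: 2*√1378 ≈ 74.243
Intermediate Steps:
Y(g) = -⅖ (Y(g) = -2 + (6 - 1*(-2))/5 = -2 + (6 + 2)/5 = -2 + (⅕)*8 = -2 + 8/5 = -⅖)
O(X) = -16 (O(X) = -3 - 13 = -16)
I(Z) = -4 - 4*Z² (I(Z) = -4 + (-16*Z²)/4 = -4 - 4*Z²)
√(I(-96) + 42380) = √((-4 - 4*(-96)²) + 42380) = √((-4 - 4*9216) + 42380) = √((-4 - 36864) + 42380) = √(-36868 + 42380) = √5512 = 2*√1378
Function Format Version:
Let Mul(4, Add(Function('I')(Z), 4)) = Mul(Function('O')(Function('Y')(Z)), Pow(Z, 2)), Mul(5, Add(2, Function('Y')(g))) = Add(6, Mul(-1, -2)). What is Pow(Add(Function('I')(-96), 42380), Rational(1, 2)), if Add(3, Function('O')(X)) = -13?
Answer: Mul(2, Pow(1378, Rational(1, 2))) ≈ 74.243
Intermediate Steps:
Function('Y')(g) = Rational(-2, 5) (Function('Y')(g) = Add(-2, Mul(Rational(1, 5), Add(6, Mul(-1, -2)))) = Add(-2, Mul(Rational(1, 5), Add(6, 2))) = Add(-2, Mul(Rational(1, 5), 8)) = Add(-2, Rational(8, 5)) = Rational(-2, 5))
Function('O')(X) = -16 (Function('O')(X) = Add(-3, -13) = -16)
Function('I')(Z) = Add(-4, Mul(-4, Pow(Z, 2))) (Function('I')(Z) = Add(-4, Mul(Rational(1, 4), Mul(-16, Pow(Z, 2)))) = Add(-4, Mul(-4, Pow(Z, 2))))
Pow(Add(Function('I')(-96), 42380), Rational(1, 2)) = Pow(Add(Add(-4, Mul(-4, Pow(-96, 2))), 42380), Rational(1, 2)) = Pow(Add(Add(-4, Mul(-4, 9216)), 42380), Rational(1, 2)) = Pow(Add(Add(-4, -36864), 42380), Rational(1, 2)) = Pow(Add(-36868, 42380), Rational(1, 2)) = Pow(5512, Rational(1, 2)) = Mul(2, Pow(1378, Rational(1, 2)))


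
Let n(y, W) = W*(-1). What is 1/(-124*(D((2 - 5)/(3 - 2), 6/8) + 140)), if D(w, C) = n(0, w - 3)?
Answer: -1/18104 ≈ -5.5236e-5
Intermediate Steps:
n(y, W) = -W
D(w, C) = 3 - w (D(w, C) = -(w - 3) = -(-3 + w) = 3 - w)
1/(-124*(D((2 - 5)/(3 - 2), 6/8) + 140)) = 1/(-124*((3 - (2 - 5)/(3 - 2)) + 140)) = 1/(-124*((3 - (-3)/1) + 140)) = 1/(-124*((3 - (-3)) + 140)) = 1/(-124*((3 - 1*(-3)) + 140)) = 1/(-124*((3 + 3) + 140)) = 1/(-124*(6 + 140)) = 1/(-124*146) = 1/(-18104) = -1/18104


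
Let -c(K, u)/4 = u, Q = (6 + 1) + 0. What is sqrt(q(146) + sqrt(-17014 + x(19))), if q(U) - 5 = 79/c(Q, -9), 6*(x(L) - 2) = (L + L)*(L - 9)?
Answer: sqrt(259 + 12*I*sqrt(152538))/6 ≈ 8.294 + 7.8483*I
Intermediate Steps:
Q = 7 (Q = 7 + 0 = 7)
x(L) = 2 + L*(-9 + L)/3 (x(L) = 2 + ((L + L)*(L - 9))/6 = 2 + ((2*L)*(-9 + L))/6 = 2 + (2*L*(-9 + L))/6 = 2 + L*(-9 + L)/3)
c(K, u) = -4*u
q(U) = 259/36 (q(U) = 5 + 79/((-4*(-9))) = 5 + 79/36 = 259/36)
sqrt(q(146) + sqrt(-17014 + x(19))) = sqrt(259/36 + sqrt(-17014 + (2 - 3*19 + (1/3)*19**2))) = sqrt(259/36 + sqrt(-17014 + (2 - 57 + (1/3)*361))) = sqrt(259/36 + sqrt(-17014 + (2 - 57 + 361/3))) = sqrt(259/36 + sqrt(-17014 + 196/3)) = sqrt(259/36 + sqrt(-50846/3)) = sqrt(259/36 + I*sqrt(152538)/3)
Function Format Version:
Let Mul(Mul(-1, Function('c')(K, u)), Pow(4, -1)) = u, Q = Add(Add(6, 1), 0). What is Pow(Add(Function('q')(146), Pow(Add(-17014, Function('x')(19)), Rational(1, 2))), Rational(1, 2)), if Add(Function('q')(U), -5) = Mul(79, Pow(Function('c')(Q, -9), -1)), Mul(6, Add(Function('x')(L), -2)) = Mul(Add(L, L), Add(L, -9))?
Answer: Mul(Rational(1, 6), Pow(Add(259, Mul(12, I, Pow(152538, Rational(1, 2)))), Rational(1, 2))) ≈ Add(8.2940, Mul(7.8483, I))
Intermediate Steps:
Q = 7 (Q = Add(7, 0) = 7)
Function('x')(L) = Add(2, Mul(Rational(1, 3), L, Add(-9, L))) (Function('x')(L) = Add(2, Mul(Rational(1, 6), Mul(Add(L, L), Add(L, -9)))) = Add(2, Mul(Rational(1, 6), Mul(Mul(2, L), Add(-9, L)))) = Add(2, Mul(Rational(1, 6), Mul(2, L, Add(-9, L)))) = Add(2, Mul(Rational(1, 3), L, Add(-9, L))))
Function('c')(K, u) = Mul(-4, u)
Function('q')(U) = Rational(259, 36) (Function('q')(U) = Add(5, Mul(79, Pow(Mul(-4, -9), -1))) = Add(5, Mul(79, Pow(36, -1))) = Add(5, Mul(79, Rational(1, 36))) = Add(5, Rational(79, 36)) = Rational(259, 36))
Pow(Add(Function('q')(146), Pow(Add(-17014, Function('x')(19)), Rational(1, 2))), Rational(1, 2)) = Pow(Add(Rational(259, 36), Pow(Add(-17014, Add(2, Mul(-3, 19), Mul(Rational(1, 3), Pow(19, 2)))), Rational(1, 2))), Rational(1, 2)) = Pow(Add(Rational(259, 36), Pow(Add(-17014, Add(2, -57, Mul(Rational(1, 3), 361))), Rational(1, 2))), Rational(1, 2)) = Pow(Add(Rational(259, 36), Pow(Add(-17014, Add(2, -57, Rational(361, 3))), Rational(1, 2))), Rational(1, 2)) = Pow(Add(Rational(259, 36), Pow(Add(-17014, Rational(196, 3)), Rational(1, 2))), Rational(1, 2)) = Pow(Add(Rational(259, 36), Pow(Rational(-50846, 3), Rational(1, 2))), Rational(1, 2)) = Pow(Add(Rational(259, 36), Mul(Rational(1, 3), I, Pow(152538, Rational(1, 2)))), Rational(1, 2))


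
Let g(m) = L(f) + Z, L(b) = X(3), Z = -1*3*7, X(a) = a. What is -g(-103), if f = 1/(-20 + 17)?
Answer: 18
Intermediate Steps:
f = -1/3 (f = 1/(-3) = -1/3 ≈ -0.33333)
Z = -21 (Z = -3*7 = -21)
L(b) = 3
g(m) = -18 (g(m) = 3 - 21 = -18)
-g(-103) = -1*(-18) = 18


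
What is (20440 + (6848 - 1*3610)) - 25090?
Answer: -1412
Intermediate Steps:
(20440 + (6848 - 1*3610)) - 25090 = (20440 + (6848 - 3610)) - 25090 = (20440 + 3238) - 25090 = 23678 - 25090 = -1412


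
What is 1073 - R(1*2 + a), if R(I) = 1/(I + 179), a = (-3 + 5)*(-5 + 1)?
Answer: 185628/173 ≈ 1073.0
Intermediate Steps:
a = -8 (a = 2*(-4) = -8)
R(I) = 1/(179 + I)
1073 - R(1*2 + a) = 1073 - 1/(179 + (1*2 - 8)) = 1073 - 1/(179 + (2 - 8)) = 1073 - 1/(179 - 6) = 1073 - 1/173 = 185628/173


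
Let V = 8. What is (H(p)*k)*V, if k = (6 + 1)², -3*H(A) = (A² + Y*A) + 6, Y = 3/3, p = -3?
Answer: -1568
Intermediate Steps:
Y = 1 (Y = 3*(⅓) = 1)
H(A) = -2 - A/3 - A²/3 (H(A) = -((A² + 1*A) + 6)/3 = -((A² + A) + 6)/3 = -((A + A²) + 6)/3 = -(6 + A + A²)/3 = -2 - A/3 - A²/3)
k = 49 (k = 7² = 49)
(H(p)*k)*V = ((-2 - ⅓*(-3) - ⅓*(-3)²)*49)*8 = ((-2 + 1 - ⅓*9)*49)*8 = ((-2 + 1 - 3)*49)*8 = -4*49*8 = -196*8 = -1568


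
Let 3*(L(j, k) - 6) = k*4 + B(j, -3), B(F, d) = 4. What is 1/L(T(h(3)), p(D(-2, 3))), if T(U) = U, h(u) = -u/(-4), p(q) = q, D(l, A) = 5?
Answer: 1/14 ≈ 0.071429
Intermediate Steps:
h(u) = u/4 (h(u) = -u*(-¼) = u/4)
L(j, k) = 22/3 + 4*k/3 (L(j, k) = 6 + (k*4 + 4)/3 = 6 + (4*k + 4)/3 = 6 + (4 + 4*k)/3 = 6 + (4/3 + 4*k/3) = 22/3 + 4*k/3)
1/L(T(h(3)), p(D(-2, 3))) = 1/(22/3 + (4/3)*5) = 1/(22/3 + 20/3) = 1/14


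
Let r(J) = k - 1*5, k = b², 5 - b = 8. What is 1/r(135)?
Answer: ¼ ≈ 0.25000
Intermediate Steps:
b = -3 (b = 5 - 1*8 = 5 - 8 = -3)
k = 9 (k = (-3)² = 9)
r(J) = 4 (r(J) = 9 - 1*5 = 9 - 5 = 4)
1/r(135) = 1/4 = ¼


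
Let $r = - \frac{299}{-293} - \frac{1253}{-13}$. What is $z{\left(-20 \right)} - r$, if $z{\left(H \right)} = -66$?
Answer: $- \frac{622410}{3809} \approx -163.41$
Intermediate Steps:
$r = \frac{371016}{3809}$ ($r = \left(-299\right) \left(- \frac{1}{293}\right) - - \frac{1253}{13} = \frac{299}{293} + \frac{1253}{13} = \frac{371016}{3809} \approx 97.405$)
$z{\left(-20 \right)} - r = -66 - \frac{371016}{3809} = - \frac{622410}{3809}$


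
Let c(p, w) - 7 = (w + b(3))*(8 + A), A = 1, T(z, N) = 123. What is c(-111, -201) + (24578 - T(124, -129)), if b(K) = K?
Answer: 22680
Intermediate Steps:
c(p, w) = 34 + 9*w (c(p, w) = 7 + (w + 3)*(8 + 1) = 7 + (3 + w)*9 = 7 + (27 + 9*w) = 34 + 9*w)
c(-111, -201) + (24578 - T(124, -129)) = (34 + 9*(-201)) + (24578 - 1*123) = (34 - 1809) + (24578 - 123) = -1775 + 24455 = 22680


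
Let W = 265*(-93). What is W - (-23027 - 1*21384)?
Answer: 19766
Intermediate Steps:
W = -24645
W - (-23027 - 1*21384) = -24645 - (-23027 - 1*21384) = -24645 - (-23027 - 21384) = -24645 - 1*(-44411) = -24645 + 44411 = 19766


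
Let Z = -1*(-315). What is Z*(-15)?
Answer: -4725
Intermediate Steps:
Z = 315
Z*(-15) = 315*(-15) = -4725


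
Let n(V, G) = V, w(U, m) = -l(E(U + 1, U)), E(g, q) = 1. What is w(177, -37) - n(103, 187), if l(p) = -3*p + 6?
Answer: -106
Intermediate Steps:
l(p) = 6 - 3*p
w(U, m) = -3 (w(U, m) = -(6 - 3*1) = -(6 - 3) = -1*3 = -3)
w(177, -37) - n(103, 187) = -3 - 1*103 = -3 - 103 = -106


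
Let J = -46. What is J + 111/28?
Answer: -1177/28 ≈ -42.036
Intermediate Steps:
J + 111/28 = -46 + 111/28 = -1177/28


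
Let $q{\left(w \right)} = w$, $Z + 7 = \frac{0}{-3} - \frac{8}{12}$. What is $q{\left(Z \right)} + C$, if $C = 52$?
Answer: $\frac{133}{3} \approx 44.333$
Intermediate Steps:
$Z = - \frac{23}{3}$ ($Z = -7 + \left(\frac{0}{-3} - \frac{8}{12}\right) = -7 + \left(0 \left(- \frac{1}{3}\right) - \frac{2}{3}\right) = -7 + \left(0 - \frac{2}{3}\right) = -7 - \frac{2}{3} = - \frac{23}{3} \approx -7.6667$)
$q{\left(Z \right)} + C = - \frac{23}{3} + 52 = \frac{133}{3}$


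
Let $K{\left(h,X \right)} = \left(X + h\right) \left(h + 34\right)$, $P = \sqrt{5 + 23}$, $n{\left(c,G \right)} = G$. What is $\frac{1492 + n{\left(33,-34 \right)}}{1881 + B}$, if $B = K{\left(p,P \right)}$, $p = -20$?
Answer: $\frac{778086}{852571} - \frac{13608 \sqrt{7}}{852571} \approx 0.87041$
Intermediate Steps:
$P = 2 \sqrt{7}$ ($P = \sqrt{28} = 2 \sqrt{7} \approx 5.2915$)
$K{\left(h,X \right)} = \left(34 + h\right) \left(X + h\right)$ ($K{\left(h,X \right)} = \left(X + h\right) \left(34 + h\right) = \left(34 + h\right) \left(X + h\right)$)
$B = -280 + 28 \sqrt{7}$ ($B = \left(-20\right)^{2} + 34 \cdot 2 \sqrt{7} + 34 \left(-20\right) + 2 \sqrt{7} \left(-20\right) = 400 + 68 \sqrt{7} - 680 - 40 \sqrt{7} = -280 + 28 \sqrt{7} \approx -205.92$)
$\frac{1492 + n{\left(33,-34 \right)}}{1881 + B} = \frac{1492 - 34}{1881 - \left(280 - 28 \sqrt{7}\right)} = \frac{1458}{1601 + 28 \sqrt{7}}$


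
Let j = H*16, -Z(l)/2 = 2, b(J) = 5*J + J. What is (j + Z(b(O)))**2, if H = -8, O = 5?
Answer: 17424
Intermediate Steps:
b(J) = 6*J
Z(l) = -4 (Z(l) = -2*2 = -4)
j = -128 (j = -8*16 = -128)
(j + Z(b(O)))**2 = (-128 - 4)**2 = (-132)**2 = 17424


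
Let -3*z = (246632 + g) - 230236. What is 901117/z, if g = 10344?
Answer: -386193/3820 ≈ -101.10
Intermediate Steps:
z = -26740/3 (z = -((246632 + 10344) - 230236)/3 = -(256976 - 230236)/3 = -⅓*26740 = -26740/3 ≈ -8913.3)
901117/z = 901117/(-26740/3) = 901117*(-3/26740) = -386193/3820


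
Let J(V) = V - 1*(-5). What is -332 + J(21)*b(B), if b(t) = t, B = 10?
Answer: -72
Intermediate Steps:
J(V) = 5 + V (J(V) = V + 5 = 5 + V)
-332 + J(21)*b(B) = -332 + (5 + 21)*10 = -332 + 26*10 = -332 + 260 = -72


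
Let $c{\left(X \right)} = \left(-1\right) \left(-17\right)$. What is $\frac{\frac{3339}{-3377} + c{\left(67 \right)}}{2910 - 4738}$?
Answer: $- \frac{27035}{3086578} \approx -0.0087589$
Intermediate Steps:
$c{\left(X \right)} = 17$
$\frac{\frac{3339}{-3377} + c{\left(67 \right)}}{2910 - 4738} = \frac{\frac{3339}{-3377} + 17}{2910 - 4738} = \frac{3339 \left(- \frac{1}{3377}\right) + 17}{-1828} = \left(- \frac{3339}{3377} + 17\right) \left(- \frac{1}{1828}\right) = \frac{54070}{3377} \left(- \frac{1}{1828}\right) = - \frac{27035}{3086578}$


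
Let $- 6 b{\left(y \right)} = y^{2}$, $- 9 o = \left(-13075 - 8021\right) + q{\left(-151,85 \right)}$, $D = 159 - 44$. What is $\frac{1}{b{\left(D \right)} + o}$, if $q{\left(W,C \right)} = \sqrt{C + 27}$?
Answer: $\frac{45306}{6334841} + \frac{144 \sqrt{7}}{6334841} \approx 0.007212$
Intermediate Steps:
$q{\left(W,C \right)} = \sqrt{27 + C}$
$D = 115$ ($D = 159 - 44 = 115$)
$o = 2344 - \frac{4 \sqrt{7}}{9}$ ($o = - \frac{\left(-13075 - 8021\right) + \sqrt{27 + 85}}{9} = - \frac{-21096 + \sqrt{112}}{9} = - \frac{-21096 + 4 \sqrt{7}}{9} = 2344 - \frac{4 \sqrt{7}}{9} \approx 2342.8$)
$b{\left(y \right)} = - \frac{y^{2}}{6}$
$\frac{1}{b{\left(D \right)} + o} = \frac{1}{- \frac{115^{2}}{6} + \left(2344 - \frac{4 \sqrt{7}}{9}\right)} = \frac{1}{\left(- \frac{1}{6}\right) 13225 + \left(2344 - \frac{4 \sqrt{7}}{9}\right)} = \frac{1}{- \frac{13225}{6} + \left(2344 - \frac{4 \sqrt{7}}{9}\right)} = \frac{1}{\frac{839}{6} - \frac{4 \sqrt{7}}{9}}$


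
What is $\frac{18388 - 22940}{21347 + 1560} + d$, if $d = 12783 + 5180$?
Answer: $\frac{411473889}{22907} \approx 17963.0$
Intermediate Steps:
$d = 17963$
$\frac{18388 - 22940}{21347 + 1560} + d = \frac{18388 - 22940}{21347 + 1560} + 17963 = - \frac{4552}{22907} + 17963 = \frac{411473889}{22907}$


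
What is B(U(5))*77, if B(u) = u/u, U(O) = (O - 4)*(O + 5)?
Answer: 77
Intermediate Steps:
U(O) = (-4 + O)*(5 + O)
B(u) = 1
B(U(5))*77 = 1*77 = 77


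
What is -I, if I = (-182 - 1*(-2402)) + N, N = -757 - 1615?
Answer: 152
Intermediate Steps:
N = -2372
I = -152 (I = (-182 - 1*(-2402)) - 2372 = (-182 + 2402) - 2372 = 2220 - 2372 = -152)
-I = -1*(-152) = 152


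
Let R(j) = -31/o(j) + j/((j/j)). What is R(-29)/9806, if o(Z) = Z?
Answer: -405/142187 ≈ -0.0028484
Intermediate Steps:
R(j) = j - 31/j (R(j) = -31/j + j/((j/j)) = -31/j + j/1 = -31/j + j*1 = -31/j + j = j - 31/j)
R(-29)/9806 = (-29 - 31/(-29))/9806 = (-29 - 31*(-1/29))*(1/9806) = (-29 + 31/29)*(1/9806) = -810/29*1/9806 = -405/142187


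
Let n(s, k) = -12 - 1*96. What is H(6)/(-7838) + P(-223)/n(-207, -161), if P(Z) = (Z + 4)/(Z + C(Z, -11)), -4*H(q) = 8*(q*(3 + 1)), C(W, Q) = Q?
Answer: -83911/33013656 ≈ -0.0025417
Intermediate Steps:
n(s, k) = -108 (n(s, k) = -12 - 96 = -108)
H(q) = -8*q (H(q) = -2*q*(3 + 1) = -2*q*4 = -2*4*q = -8*q)
P(Z) = (4 + Z)/(-11 + Z) (P(Z) = (Z + 4)/(Z - 11) = (4 + Z)/(-11 + Z))
H(6)/(-7838) + P(-223)/n(-207, -161) = -8*6/(-7838) + ((4 - 223)/(-11 - 223))/(-108) = -48*(-1/7838) + (-219/(-234))*(-1/108) = 24/3919 - 1/234*(-219)*(-1/108) = 24/3919 + (73/78)*(-1/108) = 24/3919 - 73/8424 = -83911/33013656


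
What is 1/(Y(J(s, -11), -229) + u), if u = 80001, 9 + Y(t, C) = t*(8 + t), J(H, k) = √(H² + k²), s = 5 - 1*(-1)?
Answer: 80149/6423852153 - 8*√157/6423852153 ≈ 1.2461e-5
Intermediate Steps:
s = 6 (s = 5 + 1 = 6)
Y(t, C) = -9 + t*(8 + t)
1/(Y(J(s, -11), -229) + u) = 1/((-9 + (√(6² + (-11)²))² + 8*√(6² + (-11)²)) + 80001) = 1/((-9 + (√(36 + 121))² + 8*√(36 + 121)) + 80001) = 1/((-9 + (√157)² + 8*√157) + 80001) = 1/((-9 + 157 + 8*√157) + 80001) = 1/((148 + 8*√157) + 80001) = 1/(80149 + 8*√157)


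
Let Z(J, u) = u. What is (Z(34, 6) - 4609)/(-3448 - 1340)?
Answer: 4603/4788 ≈ 0.96136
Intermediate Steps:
(Z(34, 6) - 4609)/(-3448 - 1340) = (6 - 4609)/(-3448 - 1340) = -4603/(-4788) = -4603*(-1/4788) = 4603/4788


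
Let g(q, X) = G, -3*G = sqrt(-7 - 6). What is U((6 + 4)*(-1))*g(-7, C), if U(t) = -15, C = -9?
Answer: 5*I*sqrt(13) ≈ 18.028*I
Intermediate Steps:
G = -I*sqrt(13)/3 (G = -sqrt(-7 - 6)/3 = -I*sqrt(13)/3 ≈ -1.2019*I)
g(q, X) = -I*sqrt(13)/3
U((6 + 4)*(-1))*g(-7, C) = -(-5)*I*sqrt(13) = 5*I*sqrt(13)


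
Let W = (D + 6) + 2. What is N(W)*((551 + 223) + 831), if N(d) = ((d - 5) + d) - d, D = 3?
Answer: 9630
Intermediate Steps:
W = 11 (W = (3 + 6) + 2 = 9 + 2 = 11)
N(d) = -5 + d (N(d) = ((-5 + d) + d) - d = (-5 + 2*d) - d = -5 + d)
N(W)*((551 + 223) + 831) = (-5 + 11)*((551 + 223) + 831) = 6*(774 + 831) = 6*1605 = 9630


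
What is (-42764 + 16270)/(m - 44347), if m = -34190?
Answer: 26494/78537 ≈ 0.33734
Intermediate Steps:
(-42764 + 16270)/(m - 44347) = (-42764 + 16270)/(-34190 - 44347) = -26494/(-78537) = -26494*(-1/78537) = 26494/78537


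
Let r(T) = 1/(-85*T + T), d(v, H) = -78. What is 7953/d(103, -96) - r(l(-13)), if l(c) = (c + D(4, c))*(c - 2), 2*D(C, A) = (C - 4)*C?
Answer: -1670129/16380 ≈ -101.96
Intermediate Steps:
D(C, A) = C*(-4 + C)/2 (D(C, A) = ((C - 4)*C)/2 = ((-4 + C)*C)/2 = (C*(-4 + C))/2 = C*(-4 + C)/2)
l(c) = c*(-2 + c) (l(c) = (c + (1/2)*4*(-4 + 4))*(c - 2) = (c + (1/2)*4*0)*(-2 + c) = (c + 0)*(-2 + c) = c*(-2 + c))
r(T) = -1/(84*T) (r(T) = 1/(-84*T) = -1/(84*T))
7953/d(103, -96) - r(l(-13)) = 7953/(-78) - (-1)/(84*((-13*(-2 - 13)))) = 7953*(-1/78) - (-1)/(84*((-13*(-15)))) = -2651/26 - (-1)/(84*195) = -2651/26 - 1*(-1/16380) = -2651/26 + 1/16380 = -1670129/16380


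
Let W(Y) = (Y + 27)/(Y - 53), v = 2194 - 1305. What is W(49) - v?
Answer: -908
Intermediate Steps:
v = 889
W(Y) = (27 + Y)/(-53 + Y)
W(49) - v = (27 + 49)/(-53 + 49) - 1*889 = 76/(-4) - 889 = -¼*76 - 889 = -19 - 889 = -908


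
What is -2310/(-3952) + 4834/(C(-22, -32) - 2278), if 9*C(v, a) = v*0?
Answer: -3460447/2250664 ≈ -1.5375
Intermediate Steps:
C(v, a) = 0 (C(v, a) = (v*0)/9 = (⅑)*0 = 0)
-2310/(-3952) + 4834/(C(-22, -32) - 2278) = -2310/(-3952) + 4834/(0 - 2278) = -2310*(-1/3952) + 4834/(-2278) = 1155/1976 + 4834*(-1/2278) = 1155/1976 - 2417/1139 = -3460447/2250664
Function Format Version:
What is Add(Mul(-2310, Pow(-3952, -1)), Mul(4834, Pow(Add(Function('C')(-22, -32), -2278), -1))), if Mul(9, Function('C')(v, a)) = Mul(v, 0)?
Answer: Rational(-3460447, 2250664) ≈ -1.5375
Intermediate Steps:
Function('C')(v, a) = 0 (Function('C')(v, a) = Mul(Rational(1, 9), Mul(v, 0)) = Mul(Rational(1, 9), 0) = 0)
Add(Mul(-2310, Pow(-3952, -1)), Mul(4834, Pow(Add(Function('C')(-22, -32), -2278), -1))) = Add(Mul(-2310, Pow(-3952, -1)), Mul(4834, Pow(Add(0, -2278), -1))) = Add(Mul(-2310, Rational(-1, 3952)), Mul(4834, Pow(-2278, -1))) = Add(Rational(1155, 1976), Mul(4834, Rational(-1, 2278))) = Add(Rational(1155, 1976), Rational(-2417, 1139)) = Rational(-3460447, 2250664)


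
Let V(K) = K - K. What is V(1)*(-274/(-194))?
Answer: 0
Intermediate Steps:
V(K) = 0
V(1)*(-274/(-194)) = 0*(-274/(-194)) = 0*(-274*(-1/194)) = 0*(137/97) = 0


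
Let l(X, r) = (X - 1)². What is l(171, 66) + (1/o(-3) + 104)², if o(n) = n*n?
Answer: 3218869/81 ≈ 39739.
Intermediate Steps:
o(n) = n²
l(X, r) = (-1 + X)²
l(171, 66) + (1/o(-3) + 104)² = (-1 + 171)² + (1/((-3)²) + 104)² = 170² + (1/9 + 104)² = 28900 + (⅑ + 104)² = 28900 + (937/9)² = 28900 + 877969/81 = 3218869/81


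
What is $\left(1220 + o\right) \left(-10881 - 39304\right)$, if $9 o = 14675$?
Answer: $- \frac{1287496175}{9} \approx -1.4306 \cdot 10^{8}$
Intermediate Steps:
$o = \frac{14675}{9}$ ($o = \frac{1}{9} \cdot 14675 = \frac{14675}{9} \approx 1630.6$)
$\left(1220 + o\right) \left(-10881 - 39304\right) = \left(1220 + \frac{14675}{9}\right) \left(-10881 - 39304\right) = \frac{25655 \left(-10881 - 39304\right)}{9} = \frac{25655}{9} \left(-50185\right) = - \frac{1287496175}{9}$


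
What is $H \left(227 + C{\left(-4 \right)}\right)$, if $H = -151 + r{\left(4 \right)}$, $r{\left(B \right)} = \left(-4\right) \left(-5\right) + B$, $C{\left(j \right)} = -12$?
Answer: $-27305$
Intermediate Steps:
$r{\left(B \right)} = 20 + B$
$H = -127$ ($H = -151 + \left(20 + 4\right) = -151 + 24 = -127$)
$H \left(227 + C{\left(-4 \right)}\right) = - 127 \left(227 - 12\right) = \left(-127\right) 215 = -27305$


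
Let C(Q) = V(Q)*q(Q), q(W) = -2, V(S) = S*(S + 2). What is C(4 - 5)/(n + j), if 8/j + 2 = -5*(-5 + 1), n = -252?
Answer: -9/1132 ≈ -0.0079505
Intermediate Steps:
V(S) = S*(2 + S)
j = 4/9 (j = 8/(-2 - 5*(-5 + 1)) = 8/(-2 - 5*(-4)) = 8/(-2 + 20) = 8/18 = 8*(1/18) = 4/9 ≈ 0.44444)
C(Q) = -2*Q*(2 + Q) (C(Q) = (Q*(2 + Q))*(-2) = -2*Q*(2 + Q))
C(4 - 5)/(n + j) = (-2*(4 - 5)*(2 + (4 - 5)))/(-252 + 4/9) = (-2*(-1)*(2 - 1))/(-2264/9) = -2*(-1)*1*(-9/2264) = 2*(-9/2264) = -9/1132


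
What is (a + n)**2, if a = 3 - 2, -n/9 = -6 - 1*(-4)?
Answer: 361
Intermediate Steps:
n = 18 (n = -9*(-6 - 1*(-4)) = -9*(-6 + 4) = -9*(-2) = 18)
a = 1
(a + n)**2 = (1 + 18)**2 = 19**2 = 361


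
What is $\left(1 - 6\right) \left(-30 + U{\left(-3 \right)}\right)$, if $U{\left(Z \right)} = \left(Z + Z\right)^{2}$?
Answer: $-30$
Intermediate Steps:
$U{\left(Z \right)} = 4 Z^{2}$ ($U{\left(Z \right)} = \left(2 Z\right)^{2} = 4 Z^{2}$)
$\left(1 - 6\right) \left(-30 + U{\left(-3 \right)}\right) = \left(1 - 6\right) \left(-30 + 4 \left(-3\right)^{2}\right) = \left(1 - 6\right) \left(-30 + 4 \cdot 9\right) = - 5 \left(-30 + 36\right) = \left(-5\right) 6 = -30$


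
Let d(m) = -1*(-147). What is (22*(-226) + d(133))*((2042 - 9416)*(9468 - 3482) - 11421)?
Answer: 213034292625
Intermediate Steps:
d(m) = 147
(22*(-226) + d(133))*((2042 - 9416)*(9468 - 3482) - 11421) = (22*(-226) + 147)*((2042 - 9416)*(9468 - 3482) - 11421) = (-4972 + 147)*(-7374*5986 - 11421) = -4825*(-44140764 - 11421) = -4825*(-44152185) = 213034292625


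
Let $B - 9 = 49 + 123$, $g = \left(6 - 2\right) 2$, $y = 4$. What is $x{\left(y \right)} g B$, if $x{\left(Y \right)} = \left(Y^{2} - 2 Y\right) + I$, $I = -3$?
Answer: $7240$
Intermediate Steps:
$x{\left(Y \right)} = -3 + Y^{2} - 2 Y$ ($x{\left(Y \right)} = \left(Y^{2} - 2 Y\right) - 3 = -3 + Y^{2} - 2 Y$)
$g = 8$ ($g = 4 \cdot 2 = 8$)
$B = 181$ ($B = 9 + \left(49 + 123\right) = 9 + 172 = 181$)
$x{\left(y \right)} g B = \left(-3 + 4^{2} - 8\right) 8 \cdot 181 = \left(-3 + 16 - 8\right) 8 \cdot 181 = 5 \cdot 8 \cdot 181 = 40 \cdot 181 = 7240$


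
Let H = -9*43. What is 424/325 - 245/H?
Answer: 243713/125775 ≈ 1.9377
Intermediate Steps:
H = -387
424/325 - 245/H = 424/325 - 245/(-387) = 424*(1/325) - 245*(-1/387) = 424/325 + 245/387 = 243713/125775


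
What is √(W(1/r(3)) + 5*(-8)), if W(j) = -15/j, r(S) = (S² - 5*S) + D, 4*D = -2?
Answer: √230/2 ≈ 7.5829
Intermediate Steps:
D = -½ (D = (¼)*(-2) = -½ ≈ -0.50000)
r(S) = -½ + S² - 5*S (r(S) = (S² - 5*S) - ½ = -½ + S² - 5*S)
√(W(1/r(3)) + 5*(-8)) = √(-15/(1/(-½ + 3² - 5*3)) + 5*(-8)) = √(-15/(1/(-½ + 9 - 15)) - 40) = √(-15/(1/(-13/2)) - 40) = √(-15/(-2/13) - 40) = √(-15*(-13/2) - 40) = √(195/2 - 40) = √(115/2) = √230/2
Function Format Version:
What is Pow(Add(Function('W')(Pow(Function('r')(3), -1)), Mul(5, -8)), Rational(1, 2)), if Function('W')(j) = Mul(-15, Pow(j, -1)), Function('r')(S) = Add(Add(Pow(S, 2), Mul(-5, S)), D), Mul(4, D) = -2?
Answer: Mul(Rational(1, 2), Pow(230, Rational(1, 2))) ≈ 7.5829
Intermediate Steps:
D = Rational(-1, 2) (D = Mul(Rational(1, 4), -2) = Rational(-1, 2) ≈ -0.50000)
Function('r')(S) = Add(Rational(-1, 2), Pow(S, 2), Mul(-5, S)) (Function('r')(S) = Add(Add(Pow(S, 2), Mul(-5, S)), Rational(-1, 2)) = Add(Rational(-1, 2), Pow(S, 2), Mul(-5, S)))
Pow(Add(Function('W')(Pow(Function('r')(3), -1)), Mul(5, -8)), Rational(1, 2)) = Pow(Add(Mul(-15, Pow(Pow(Add(Rational(-1, 2), Pow(3, 2), Mul(-5, 3)), -1), -1)), Mul(5, -8)), Rational(1, 2)) = Pow(Add(Mul(-15, Pow(Pow(Add(Rational(-1, 2), 9, -15), -1), -1)), -40), Rational(1, 2)) = Pow(Add(Mul(-15, Pow(Pow(Rational(-13, 2), -1), -1)), -40), Rational(1, 2)) = Pow(Add(Mul(-15, Pow(Rational(-2, 13), -1)), -40), Rational(1, 2)) = Pow(Add(Mul(-15, Rational(-13, 2)), -40), Rational(1, 2)) = Pow(Add(Rational(195, 2), -40), Rational(1, 2)) = Pow(Rational(115, 2), Rational(1, 2)) = Mul(Rational(1, 2), Pow(230, Rational(1, 2)))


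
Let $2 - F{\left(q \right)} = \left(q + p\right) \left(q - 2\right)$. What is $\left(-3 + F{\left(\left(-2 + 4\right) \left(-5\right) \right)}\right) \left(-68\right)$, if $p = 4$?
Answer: $4964$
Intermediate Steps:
$F{\left(q \right)} = 2 - \left(-2 + q\right) \left(4 + q\right)$ ($F{\left(q \right)} = 2 - \left(q + 4\right) \left(q - 2\right) = 2 - \left(4 + q\right) \left(-2 + q\right) = 2 - \left(-2 + q\right) \left(4 + q\right)$)
$\left(-3 + F{\left(\left(-2 + 4\right) \left(-5\right) \right)}\right) \left(-68\right) = \left(-3 - \left(-10 + \left(\left(-2 + 4\right) \left(-5\right)\right)^{2} + 2 \left(-2 + 4\right) \left(-5\right)\right)\right) \left(-68\right) = \left(-3 - \left(-10 + \left(2 \left(-5\right)\right)^{2} + 2 \cdot 2 \left(-5\right)\right)\right) \left(-68\right) = \left(-3 - 70\right) \left(-68\right) = \left(-73\right) \left(-68\right) = 4964$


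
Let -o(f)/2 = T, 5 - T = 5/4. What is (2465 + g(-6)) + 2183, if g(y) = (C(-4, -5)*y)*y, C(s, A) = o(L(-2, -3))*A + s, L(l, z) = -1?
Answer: 5854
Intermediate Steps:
T = 15/4 (T = 5 - 5/4 = 15/4 ≈ 3.7500)
o(f) = -15/2 (o(f) = -2*15/4 = -15/2)
C(s, A) = s - 15*A/2 (C(s, A) = -15*A/2 + s = s - 15*A/2)
g(y) = 67*y**2/2 (g(y) = ((-4 - 15/2*(-5))*y)*y = ((-4 + 75/2)*y)*y = (67*y/2)*y = 67*y**2/2)
(2465 + g(-6)) + 2183 = (2465 + (67/2)*(-6)**2) + 2183 = (2465 + (67/2)*36) + 2183 = (2465 + 1206) + 2183 = 3671 + 2183 = 5854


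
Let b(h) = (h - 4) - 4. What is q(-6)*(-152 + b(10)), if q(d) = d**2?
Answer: -5400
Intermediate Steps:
b(h) = -8 + h (b(h) = (-4 + h) - 4 = -8 + h)
q(-6)*(-152 + b(10)) = (-6)**2*(-152 + (-8 + 10)) = 36*(-152 + 2) = 36*(-150) = -5400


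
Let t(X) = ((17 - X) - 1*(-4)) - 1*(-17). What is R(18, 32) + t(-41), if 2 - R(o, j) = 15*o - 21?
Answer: -168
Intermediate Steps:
R(o, j) = 23 - 15*o (R(o, j) = 2 - (15*o - 21) = 2 - (-21 + 15*o) = 2 + (21 - 15*o) = 23 - 15*o)
t(X) = 38 - X (t(X) = ((17 - X) + 4) + 17 = (21 - X) + 17 = 38 - X)
R(18, 32) + t(-41) = (23 - 15*18) + (38 - 1*(-41)) = (23 - 270) + (38 + 41) = -247 + 79 = -168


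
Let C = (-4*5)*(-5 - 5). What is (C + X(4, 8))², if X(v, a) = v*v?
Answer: 46656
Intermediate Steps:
X(v, a) = v²
C = 200 (C = -20*(-10) = 200)
(C + X(4, 8))² = (200 + 4²)² = (200 + 16)² = 216² = 46656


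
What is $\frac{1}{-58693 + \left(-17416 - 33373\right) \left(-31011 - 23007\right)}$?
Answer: $\frac{1}{2743461509} \approx 3.645 \cdot 10^{-10}$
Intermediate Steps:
$\frac{1}{-58693 + \left(-17416 - 33373\right) \left(-31011 - 23007\right)} = \frac{1}{-58693 - -2743520202} = \frac{1}{-58693 + 2743520202} = \frac{1}{2743461509}$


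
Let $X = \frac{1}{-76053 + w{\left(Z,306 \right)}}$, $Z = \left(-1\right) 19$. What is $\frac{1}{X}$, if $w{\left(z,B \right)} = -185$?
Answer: $-76238$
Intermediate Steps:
$Z = -19$
$X = - \frac{1}{76238}$ ($X = \frac{1}{-76053 - 185} = \frac{1}{-76238} = - \frac{1}{76238} \approx -1.3117 \cdot 10^{-5}$)
$\frac{1}{X} = \frac{1}{- \frac{1}{76238}} = -76238$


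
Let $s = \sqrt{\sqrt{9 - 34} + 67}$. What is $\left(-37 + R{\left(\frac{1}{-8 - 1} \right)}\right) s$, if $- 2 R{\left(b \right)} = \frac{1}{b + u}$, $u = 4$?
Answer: $- \frac{2599 \sqrt{67 + 5 i}}{70} \approx -304.12 - 11.332 i$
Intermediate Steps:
$R{\left(b \right)} = - \frac{1}{2 \left(4 + b\right)}$ ($R{\left(b \right)} = - \frac{1}{2 \left(b + 4\right)} = - \frac{1}{2 \left(4 + b\right)}$)
$s = \sqrt{67 + 5 i}$ ($s = \sqrt{\sqrt{-25} + 67} = \sqrt{5 i + 67} = \sqrt{67 + 5 i} \approx 8.191 + 0.30521 i$)
$\left(-37 + R{\left(\frac{1}{-8 - 1} \right)}\right) s = \left(-37 - \frac{1}{8 + \frac{2}{-8 - 1}}\right) \sqrt{67 + 5 i} = \left(-37 - \frac{1}{8 + \frac{2}{-9}}\right) \sqrt{67 + 5 i} = \left(-37 - \frac{1}{8 + 2 \left(- \frac{1}{9}\right)}\right) \sqrt{67 + 5 i} = \left(-37 - \frac{1}{8 - \frac{2}{9}}\right) \sqrt{67 + 5 i} = \left(-37 - \frac{1}{\frac{70}{9}}\right) \sqrt{67 + 5 i} = \left(-37 - \frac{9}{70}\right) \sqrt{67 + 5 i} = - \frac{2599 \sqrt{67 + 5 i}}{70}$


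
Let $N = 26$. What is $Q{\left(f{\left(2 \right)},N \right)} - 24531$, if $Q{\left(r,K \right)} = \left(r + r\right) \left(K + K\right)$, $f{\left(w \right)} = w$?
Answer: $-24323$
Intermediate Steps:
$Q{\left(r,K \right)} = 4 K r$ ($Q{\left(r,K \right)} = 2 r 2 K = 4 K r$)
$Q{\left(f{\left(2 \right)},N \right)} - 24531 = 4 \cdot 26 \cdot 2 - 24531 = 208 - 24531 = -24323$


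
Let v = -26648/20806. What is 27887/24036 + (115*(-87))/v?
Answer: 156380429933/20015979 ≈ 7812.8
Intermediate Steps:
v = -13324/10403 (v = -26648*1/20806 = -13324/10403 ≈ -1.2808)
27887/24036 + (115*(-87))/v = 27887/24036 + (115*(-87))/(-13324/10403) = 27887*(1/24036) - 10005*(-10403/13324) = 27887/24036 + 104082015/13324 = 156380429933/20015979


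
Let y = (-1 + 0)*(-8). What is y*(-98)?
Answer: -784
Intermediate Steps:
y = 8 (y = -1*(-8) = 8)
y*(-98) = 8*(-98) = -784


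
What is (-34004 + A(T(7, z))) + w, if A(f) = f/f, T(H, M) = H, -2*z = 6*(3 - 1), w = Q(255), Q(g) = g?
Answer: -33748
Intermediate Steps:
w = 255
z = -6 (z = -3*(3 - 1) = -3*2 = -½*12 = -6)
A(f) = 1
(-34004 + A(T(7, z))) + w = (-34004 + 1) + 255 = -34003 + 255 = -33748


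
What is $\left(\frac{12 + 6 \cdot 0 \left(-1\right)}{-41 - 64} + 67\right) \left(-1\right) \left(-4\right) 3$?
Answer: $\frac{28092}{35} \approx 802.63$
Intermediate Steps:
$\left(\frac{12 + 6 \cdot 0 \left(-1\right)}{-41 - 64} + 67\right) \left(-1\right) \left(-4\right) 3 = \left(\frac{12 + 0 \left(-1\right)}{-105} + 67\right) 4 \cdot 3 = \left(\left(12 + 0\right) \left(- \frac{1}{105}\right) + 67\right) 12 = \left(12 \left(- \frac{1}{105}\right) + 67\right) 12 = \left(- \frac{4}{35} + 67\right) 12 = \frac{2341}{35} \cdot 12 = \frac{28092}{35}$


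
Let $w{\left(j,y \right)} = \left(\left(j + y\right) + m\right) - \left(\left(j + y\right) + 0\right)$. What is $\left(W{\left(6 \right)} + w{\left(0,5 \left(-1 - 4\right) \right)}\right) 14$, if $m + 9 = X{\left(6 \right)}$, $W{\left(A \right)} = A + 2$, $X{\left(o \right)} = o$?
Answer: $70$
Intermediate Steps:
$W{\left(A \right)} = 2 + A$
$m = -3$ ($m = -9 + 6 = -3$)
$w{\left(j,y \right)} = -3$ ($w{\left(j,y \right)} = \left(\left(j + y\right) - 3\right) - \left(\left(j + y\right) + 0\right) = \left(-3 + j + y\right) - \left(j + y\right) = -3$)
$\left(W{\left(6 \right)} + w{\left(0,5 \left(-1 - 4\right) \right)}\right) 14 = \left(\left(2 + 6\right) - 3\right) 14 = \left(8 - 3\right) 14 = 5 \cdot 14 = 70$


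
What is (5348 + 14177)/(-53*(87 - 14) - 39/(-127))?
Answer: -2479675/491324 ≈ -5.0469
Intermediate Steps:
(5348 + 14177)/(-53*(87 - 14) - 39/(-127)) = 19525/(-53*73 - 39*(-1/127)) = 19525/(-3869 + 39/127) = 19525/(-491324/127) = 19525*(-127/491324) = -2479675/491324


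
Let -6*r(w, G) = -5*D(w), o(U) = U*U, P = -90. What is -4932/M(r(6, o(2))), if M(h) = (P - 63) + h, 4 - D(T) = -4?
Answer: 14796/439 ≈ 33.704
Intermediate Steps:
D(T) = 8 (D(T) = 4 - 1*(-4) = 4 + 4 = 8)
o(U) = U²
r(w, G) = 20/3 (r(w, G) = -(-5)*8/6 = -⅙*(-40) = 20/3)
M(h) = -153 + h (M(h) = (-90 - 63) + h = -153 + h)
-4932/M(r(6, o(2))) = -4932/(-153 + 20/3) = -4932/(-439/3) = -4932*(-3/439) = 14796/439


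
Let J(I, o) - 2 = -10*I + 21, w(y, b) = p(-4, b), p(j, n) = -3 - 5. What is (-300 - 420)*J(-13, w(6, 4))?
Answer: -110160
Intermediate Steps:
p(j, n) = -8
w(y, b) = -8
J(I, o) = 23 - 10*I (J(I, o) = 2 + (-10*I + 21) = 2 + (21 - 10*I) = 23 - 10*I)
(-300 - 420)*J(-13, w(6, 4)) = (-300 - 420)*(23 - 10*(-13)) = -720*(23 + 130) = -720*153 = -110160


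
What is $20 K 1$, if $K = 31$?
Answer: $620$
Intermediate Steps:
$20 K 1 = 20 \cdot 31 \cdot 1 = 620 \cdot 1 = 620$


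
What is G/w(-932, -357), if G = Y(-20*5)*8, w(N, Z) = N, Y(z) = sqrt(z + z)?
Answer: -20*I*sqrt(2)/233 ≈ -0.12139*I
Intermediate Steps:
Y(z) = sqrt(2)*sqrt(z) (Y(z) = sqrt(2*z) = sqrt(2)*sqrt(z))
G = 80*I*sqrt(2) (G = (sqrt(2)*sqrt(-20*5))*8 = (sqrt(2)*sqrt(-100))*8 = (sqrt(2)*(10*I))*8 = (10*I*sqrt(2))*8 = 80*I*sqrt(2) ≈ 113.14*I)
G/w(-932, -357) = (80*I*sqrt(2))/(-932) = (80*I*sqrt(2))*(-1/932) = -20*I*sqrt(2)/233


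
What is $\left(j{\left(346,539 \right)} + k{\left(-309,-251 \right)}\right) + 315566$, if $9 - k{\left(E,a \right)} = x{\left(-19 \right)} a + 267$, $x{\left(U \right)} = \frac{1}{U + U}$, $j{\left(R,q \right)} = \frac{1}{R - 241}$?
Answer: $\frac{1258052603}{3990} \approx 3.153 \cdot 10^{5}$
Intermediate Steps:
$j{\left(R,q \right)} = \frac{1}{-241 + R}$
$x{\left(U \right)} = \frac{1}{2 U}$
$k{\left(E,a \right)} = -258 + \frac{a}{38}$ ($k{\left(E,a \right)} = 9 - \left(\frac{1}{2 \left(-19\right)} a + 267\right) = 9 - \left(\frac{1}{2} \left(- \frac{1}{19}\right) a + 267\right) = 9 - \left(- \frac{a}{38} + 267\right) = 9 - \left(267 - \frac{a}{38}\right) = 9 + \left(-267 + \frac{a}{38}\right) = -258 + \frac{a}{38}$)
$\left(j{\left(346,539 \right)} + k{\left(-309,-251 \right)}\right) + 315566 = \left(\frac{1}{-241 + 346} + \left(-258 + \frac{1}{38} \left(-251\right)\right)\right) + 315566 = \left(\frac{1}{105} - \frac{10055}{38}\right) + 315566 = - \frac{1055737}{3990} + 315566 = \frac{1258052603}{3990}$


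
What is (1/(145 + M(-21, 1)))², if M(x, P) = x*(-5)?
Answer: 1/62500 ≈ 1.6000e-5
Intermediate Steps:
M(x, P) = -5*x
(1/(145 + M(-21, 1)))² = (1/(145 - 5*(-21)))² = (1/(145 + 105))² = (1/250)² = 1/62500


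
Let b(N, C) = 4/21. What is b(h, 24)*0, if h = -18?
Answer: 0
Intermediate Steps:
b(N, C) = 4/21 (b(N, C) = 4*(1/21) = 4/21)
b(h, 24)*0 = (4/21)*0 = 0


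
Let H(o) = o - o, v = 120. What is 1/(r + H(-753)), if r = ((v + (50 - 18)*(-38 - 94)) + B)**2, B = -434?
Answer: 1/20593444 ≈ 4.8559e-8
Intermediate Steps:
r = 20593444 (r = ((120 + (50 - 18)*(-38 - 94)) - 434)**2 = ((120 + 32*(-132)) - 434)**2 = ((120 - 4224) - 434)**2 = (-4104 - 434)**2 = (-4538)**2 = 20593444)
H(o) = 0
1/(r + H(-753)) = 1/(20593444 + 0) = 1/20593444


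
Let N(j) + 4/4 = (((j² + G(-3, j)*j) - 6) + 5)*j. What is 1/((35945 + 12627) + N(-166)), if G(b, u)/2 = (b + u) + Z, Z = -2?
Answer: -1/13949711 ≈ -7.1686e-8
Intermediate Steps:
G(b, u) = -4 + 2*b + 2*u (G(b, u) = 2*((b + u) - 2) = 2*(-2 + b + u) = -4 + 2*b + 2*u)
N(j) = -1 + j*(-1 + j² + j*(-10 + 2*j)) (N(j) = -1 + (((j² + (-4 + 2*(-3) + 2*j)*j) - 6) + 5)*j = -1 + (((j² + (-4 - 6 + 2*j)*j) - 6) + 5)*j = -1 + (((j² + (-10 + 2*j)*j) - 6) + 5)*j = -1 + (((j² + j*(-10 + 2*j)) - 6) + 5)*j = -1 + ((-6 + j² + j*(-10 + 2*j)) + 5)*j = -1 + (-1 + j² + j*(-10 + 2*j))*j = -1 + j*(-1 + j² + j*(-10 + 2*j)))
1/((35945 + 12627) + N(-166)) = 1/((35945 + 12627) + (-1 - 1*(-166) - 10*(-166)² + 3*(-166)³)) = 1/(48572 + (-1 + 166 - 10*27556 + 3*(-4574296))) = 1/(48572 + (-1 + 166 - 275560 - 13722888)) = 1/(48572 - 13998283) = 1/(-13949711) = -1/13949711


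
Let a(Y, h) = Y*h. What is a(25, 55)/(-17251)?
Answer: -1375/17251 ≈ -0.079705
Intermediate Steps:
a(25, 55)/(-17251) = (25*55)/(-17251) = 1375*(-1/17251) = -1375/17251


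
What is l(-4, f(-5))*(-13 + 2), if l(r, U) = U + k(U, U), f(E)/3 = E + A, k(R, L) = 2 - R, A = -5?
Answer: -22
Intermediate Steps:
f(E) = -15 + 3*E (f(E) = 3*(E - 5) = 3*(-5 + E) = -15 + 3*E)
l(r, U) = 2 (l(r, U) = U + (2 - U) = 2)
l(-4, f(-5))*(-13 + 2) = 2*(-13 + 2) = 2*(-11) = -22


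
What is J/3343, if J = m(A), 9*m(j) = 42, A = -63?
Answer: 14/10029 ≈ 0.0013960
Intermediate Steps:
m(j) = 14/3 (m(j) = (1/9)*42 = 14/3)
J = 14/3 ≈ 4.6667
J/3343 = (14/3)/3343 = (14/3)*(1/3343) = 14/10029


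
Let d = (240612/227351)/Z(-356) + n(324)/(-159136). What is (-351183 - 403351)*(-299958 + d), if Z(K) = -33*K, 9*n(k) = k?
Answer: 91097107948456172282605/402499482188 ≈ 2.2633e+11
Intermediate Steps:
n(k) = k/9
d = -1205480677/8854988608136 (d = (240612/227351)/((-33*(-356))) + ((1/9)*324)/(-159136) = (240612*(1/227351))/11748 + 36*(-1/159136) = (240612/227351)*(1/11748) - 9/39784 = 20051/222576629 - 9/39784 = -1205480677/8854988608136 ≈ -0.00013614)
(-351183 - 403351)*(-299958 + d) = (-351183 - 403351)*(-299958 - 1205480677/8854988608136) = -754534*(-2656124674124738965/8854988608136) = 91097107948456172282605/402499482188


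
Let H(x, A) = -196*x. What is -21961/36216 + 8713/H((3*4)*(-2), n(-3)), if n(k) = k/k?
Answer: 8843561/7098336 ≈ 1.2459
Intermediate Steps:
n(k) = 1
-21961/36216 + 8713/H((3*4)*(-2), n(-3)) = -21961/36216 + 8713/((-196*3*4*(-2))) = -21961*1/36216 + 8713/((-2352*(-2))) = -21961/36216 + 8713/((-196*(-24))) = -21961/36216 + 8713/4704 = 8843561/7098336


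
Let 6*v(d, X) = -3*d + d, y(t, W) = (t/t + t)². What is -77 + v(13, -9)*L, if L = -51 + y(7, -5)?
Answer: -400/3 ≈ -133.33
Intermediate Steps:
y(t, W) = (1 + t)²
v(d, X) = -d/3 (v(d, X) = (-3*d + d)/6 = (-2*d)/6 = -d/3)
L = 13 (L = -51 + (1 + 7)² = -51 + 8² = -51 + 64 = 13)
-77 + v(13, -9)*L = -77 - ⅓*13*13 = -77 - 13/3*13 = -77 - 169/3 = -400/3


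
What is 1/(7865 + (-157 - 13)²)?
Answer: 1/36765 ≈ 2.7200e-5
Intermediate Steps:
1/(7865 + (-157 - 13)²) = 1/(7865 + (-170)²) = 1/(7865 + 28900) = 1/36765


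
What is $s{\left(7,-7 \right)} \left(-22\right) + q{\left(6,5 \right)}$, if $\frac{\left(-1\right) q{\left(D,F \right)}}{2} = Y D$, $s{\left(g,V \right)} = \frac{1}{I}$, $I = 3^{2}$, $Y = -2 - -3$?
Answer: $- \frac{130}{9} \approx -14.444$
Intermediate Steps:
$Y = 1$ ($Y = -2 + 3 = 1$)
$I = 9$
$s{\left(g,V \right)} = \frac{1}{9}$
$q{\left(D,F \right)} = - 2 D$ ($q{\left(D,F \right)} = - 2 \cdot 1 D = - 2 D$)
$s{\left(7,-7 \right)} \left(-22\right) + q{\left(6,5 \right)} = \frac{1}{9} \left(-22\right) - 12 = - \frac{22}{9} - 12 = - \frac{130}{9}$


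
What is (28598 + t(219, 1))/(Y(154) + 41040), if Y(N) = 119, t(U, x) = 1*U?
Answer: 28817/41159 ≈ 0.70014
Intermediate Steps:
t(U, x) = U
(28598 + t(219, 1))/(Y(154) + 41040) = (28598 + 219)/(119 + 41040) = 28817/41159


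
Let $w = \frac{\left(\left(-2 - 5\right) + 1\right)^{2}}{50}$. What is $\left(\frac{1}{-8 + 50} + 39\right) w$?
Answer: $\frac{4917}{175} \approx 28.097$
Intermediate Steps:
$w = \frac{18}{25}$ ($w = \left(\left(-2 - 5\right) + 1\right)^{2} \cdot \frac{1}{50} = \left(-7 + 1\right)^{2} \cdot \frac{1}{50} = \left(-6\right)^{2} \cdot \frac{1}{50} = 36 \cdot \frac{1}{50} = \frac{18}{25} \approx 0.72$)
$\left(\frac{1}{-8 + 50} + 39\right) w = \left(\frac{1}{-8 + 50} + 39\right) \frac{18}{25} = \left(\frac{1}{42} + 39\right) \frac{18}{25} = \frac{1639}{42} \cdot \frac{18}{25} = \frac{4917}{175}$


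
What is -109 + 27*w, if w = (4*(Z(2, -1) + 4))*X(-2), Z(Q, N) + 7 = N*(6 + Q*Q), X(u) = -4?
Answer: 5507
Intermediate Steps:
Z(Q, N) = -7 + N*(6 + Q²) (Z(Q, N) = -7 + N*(6 + Q*Q) = -7 + N*(6 + Q²))
w = 208 (w = (4*((-7 + 6*(-1) - 1*2²) + 4))*(-4) = (4*((-7 - 6 - 1*4) + 4))*(-4) = (4*((-7 - 6 - 4) + 4))*(-4) = (4*(-17 + 4))*(-4) = (4*(-13))*(-4) = -52*(-4) = 208)
-109 + 27*w = -109 + 27*208 = -109 + 5616 = 5507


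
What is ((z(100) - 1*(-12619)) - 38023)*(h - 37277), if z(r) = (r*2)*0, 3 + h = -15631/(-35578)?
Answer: 16847071718718/17789 ≈ 9.4705e+8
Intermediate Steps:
h = -91103/35578 (h = -3 - 15631/(-35578) = -3 - 15631*(-1/35578) = -3 + 15631/35578 = -91103/35578 ≈ -2.5607)
z(r) = 0 (z(r) = (2*r)*0 = 0)
((z(100) - 1*(-12619)) - 38023)*(h - 37277) = ((0 - 1*(-12619)) - 38023)*(-91103/35578 - 37277) = ((0 + 12619) - 38023)*(-1326332209/35578) = (12619 - 38023)*(-1326332209/35578) = -25404*(-1326332209/35578) = 16847071718718/17789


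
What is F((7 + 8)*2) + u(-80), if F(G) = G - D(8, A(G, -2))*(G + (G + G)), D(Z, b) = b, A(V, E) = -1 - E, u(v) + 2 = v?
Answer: -142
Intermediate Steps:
u(v) = -2 + v
F(G) = -2*G (F(G) = G - (-1 - 1*(-2))*(G + (G + G)) = G - (-1 + 2)*(G + 2*G) = G - 3*G = -2*G)
F((7 + 8)*2) + u(-80) = -2*(7 + 8)*2 + (-2 - 80) = -30*2 - 82 = -2*30 - 82 = -60 - 82 = -142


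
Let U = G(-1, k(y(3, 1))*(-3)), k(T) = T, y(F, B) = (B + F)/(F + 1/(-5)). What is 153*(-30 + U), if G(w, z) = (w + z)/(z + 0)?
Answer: -44013/10 ≈ -4401.3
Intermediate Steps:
y(F, B) = (B + F)/(-1/5 + F) (y(F, B) = (B + F)/(F - 1/5) = (B + F)/(-1/5 + F))
G(w, z) = (w + z)/z
U = 37/30 (U = (-1 + (5*(1 + 3)/(-1 + 5*3))*(-3))/(((5*(1 + 3)/(-1 + 5*3))*(-3))) = (-1 + (5*4/(-1 + 15))*(-3))/(((5*4/(-1 + 15))*(-3))) = (-1 + (5*4/14)*(-3))/(((5*4/14)*(-3))) = (-1 + (5*(1/14)*4)*(-3))/(((5*(1/14)*4)*(-3))) = (-1 + (10/7)*(-3))/(((10/7)*(-3))) = (-1 - 30/7)/(-30/7) = -7/30*(-37/7) = 37/30 ≈ 1.2333)
153*(-30 + U) = 153*(-30 + 37/30) = 153*(-863/30) = -44013/10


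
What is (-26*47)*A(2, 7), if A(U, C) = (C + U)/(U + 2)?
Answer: -5499/2 ≈ -2749.5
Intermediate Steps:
A(U, C) = (C + U)/(2 + U)
(-26*47)*A(2, 7) = (-26*47)*((7 + 2)/(2 + 2)) = -1222*9/4 = -5499/2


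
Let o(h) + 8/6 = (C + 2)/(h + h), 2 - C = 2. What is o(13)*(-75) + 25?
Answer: 1550/13 ≈ 119.23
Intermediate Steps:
C = 0 (C = 2 - 1*2 = 2 - 2 = 0)
o(h) = -4/3 + 1/h (o(h) = -4/3 + (0 + 2)/(h + h) = -4/3 + 2/((2*h)) = -4/3 + 2*(1/(2*h)) = -4/3 + 1/h)
o(13)*(-75) + 25 = (-4/3 + 1/13)*(-75) + 25 = -49/39*(-75) + 25 = 1225/13 + 25 = 1550/13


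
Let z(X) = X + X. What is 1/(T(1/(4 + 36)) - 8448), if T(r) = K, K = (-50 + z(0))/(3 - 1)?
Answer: -1/8473 ≈ -0.00011802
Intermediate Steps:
z(X) = 2*X
K = -25 (K = (-50 + 2*0)/(3 - 1) = (-50 + 0)/2 = -50*1/2 = -25)
T(r) = -25
1/(T(1/(4 + 36)) - 8448) = 1/(-25 - 8448) = 1/(-8473) = -1/8473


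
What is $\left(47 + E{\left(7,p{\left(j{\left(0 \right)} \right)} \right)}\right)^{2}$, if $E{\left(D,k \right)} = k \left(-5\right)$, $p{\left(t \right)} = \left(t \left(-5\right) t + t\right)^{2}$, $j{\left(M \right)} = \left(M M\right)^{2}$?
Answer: $2209$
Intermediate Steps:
$j{\left(M \right)} = M^{4}$ ($j{\left(M \right)} = \left(M^{2}\right)^{2} = M^{4}$)
$p{\left(t \right)} = \left(t - 5 t^{2}\right)^{2}$ ($p{\left(t \right)} = \left(- 5 t t + t\right)^{2} = \left(- 5 t^{2} + t\right)^{2} = \left(t - 5 t^{2}\right)^{2}$)
$E{\left(D,k \right)} = - 5 k$
$\left(47 + E{\left(7,p{\left(j{\left(0 \right)} \right)} \right)}\right)^{2} = \left(47 - 5 \left(0^{4}\right)^{2} \left(-1 + 5 \cdot 0^{4}\right)^{2}\right)^{2} = \left(47 - 5 \cdot 0^{2} \left(-1 + 5 \cdot 0\right)^{2}\right)^{2} = \left(47 - 5 \cdot 0 \left(-1 + 0\right)^{2}\right)^{2} = \left(47 - 5 \cdot 0 \left(-1\right)^{2}\right)^{2} = \left(47 - 5 \cdot 0 \cdot 1\right)^{2} = \left(47 - 0\right)^{2} = \left(47 + 0\right)^{2} = 47^{2} = 2209$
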